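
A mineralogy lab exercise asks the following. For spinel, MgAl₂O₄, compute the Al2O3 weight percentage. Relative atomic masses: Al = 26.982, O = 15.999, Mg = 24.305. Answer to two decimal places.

Molar mass of MgAl₂O₄ = 1×24.305 + 2×26.982 + 4×15.999 = 142.265 g/mol.
Each formula unit contains 2 Al, equivalent to 2/2 = 1.0000 mol Al2O3.
M(Al2O3) = 2×26.982 + 3×15.999 = 101.961 g/mol.
Mass of Al2O3 per formula unit = 1.0000 × 101.961 = 101.961 g.
Al2O3 wt% = 101.961 / 142.265 × 100 = 71.67%.

71.67 wt%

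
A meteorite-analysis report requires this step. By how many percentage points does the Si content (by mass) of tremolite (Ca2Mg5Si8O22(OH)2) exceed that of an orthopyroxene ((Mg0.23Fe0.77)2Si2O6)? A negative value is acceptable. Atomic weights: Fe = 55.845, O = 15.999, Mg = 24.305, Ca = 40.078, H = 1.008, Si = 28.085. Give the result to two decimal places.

First mineral: 224.680 g Si in 812.353 g formula = 27.66 wt% Si.
Second mineral: 56.170 g Si in 249.346 g formula = 22.53 wt% Si.
27.66% − 22.53% gives a difference of 5.13 percentage points.

5.13 percentage points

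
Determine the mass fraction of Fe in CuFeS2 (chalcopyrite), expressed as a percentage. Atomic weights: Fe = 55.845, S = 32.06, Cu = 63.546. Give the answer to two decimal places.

Molar mass of CuFeS2: 1·63.546 + 1·55.845 + 2·32.06 = 183.511 g/mol.
Mass of Fe per formula unit: 1 × 55.845 = 55.845 g.
Weight fraction Fe = 55.845 / 183.511 = 0.3043.

30.43 mass %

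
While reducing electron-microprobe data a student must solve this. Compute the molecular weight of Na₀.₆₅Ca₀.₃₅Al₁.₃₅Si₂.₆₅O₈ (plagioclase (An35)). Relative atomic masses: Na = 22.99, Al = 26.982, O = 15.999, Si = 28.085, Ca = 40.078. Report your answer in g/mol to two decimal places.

267.81 g/mol

M = 0.65×22.99 + 0.35×40.078 + 1.35×26.982 + 2.65×28.085 + 8×15.999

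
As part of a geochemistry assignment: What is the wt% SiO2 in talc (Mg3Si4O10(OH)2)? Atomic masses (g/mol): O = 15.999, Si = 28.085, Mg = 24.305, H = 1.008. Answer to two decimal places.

63.37 wt%

Molar mass of Mg3Si4O10(OH)2 = 3×24.305 + 4×28.085 + 12×15.999 + 2×1.008 = 379.259 g/mol.
Each formula unit contains 4 Si, equivalent to 4/1 = 4.0000 mol SiO2.
M(SiO2) = 1×28.085 + 2×15.999 = 60.083 g/mol.
Mass of SiO2 per formula unit = 4.0000 × 60.083 = 240.332 g.
SiO2 wt% = 240.332 / 379.259 × 100 = 63.37%.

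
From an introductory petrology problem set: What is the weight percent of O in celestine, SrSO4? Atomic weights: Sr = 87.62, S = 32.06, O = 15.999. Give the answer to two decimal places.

Molar mass of SrSO4: 1×87.62 + 1×32.06 + 4×15.999 = 183.676 g/mol.
Mass of O per formula unit: 4 × 15.999 = 63.996 g.
Weight fraction O = 63.996 / 183.676 = 0.3484.

34.84 mass %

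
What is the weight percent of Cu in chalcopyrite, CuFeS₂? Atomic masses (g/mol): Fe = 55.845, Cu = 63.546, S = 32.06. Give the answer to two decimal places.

34.63 mass %

Molar mass of CuFeS₂: 1*63.546 + 1*55.845 + 2*32.06 = 183.511 g/mol.
Mass of Cu per formula unit: 1 × 63.546 = 63.546 g.
Weight fraction Cu = 63.546 / 183.511 = 0.3463.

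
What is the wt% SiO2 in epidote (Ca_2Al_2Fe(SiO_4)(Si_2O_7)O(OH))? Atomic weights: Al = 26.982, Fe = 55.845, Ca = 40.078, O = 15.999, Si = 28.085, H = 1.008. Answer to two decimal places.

Formula mass = 483.215 g/mol.
3 Si → 3.0000 mol SiO2 per formula unit; M(SiO2) = 60.083, so SiO2 mass = 180.249 g.
180.249/483.215 × 100 = 37.30 wt%.

37.30 wt%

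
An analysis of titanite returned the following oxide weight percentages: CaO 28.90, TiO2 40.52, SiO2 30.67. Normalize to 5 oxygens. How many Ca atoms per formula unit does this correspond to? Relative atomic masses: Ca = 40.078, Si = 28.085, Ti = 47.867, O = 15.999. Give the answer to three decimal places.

1.010 Ca apfu

CaO (M=56.077): mol = 0.51536; Ca = 0.51536, O = 0.51536.
TiO2 (M=79.865): mol = 0.50736; Ti = 0.50736, O = 1.01472.
SiO2 (M=60.083): mol = 0.51046; Si = 0.51046, O = 1.02092.
ΣO = 2.55100; factor = 5/ΣO = 1.96002.
Ca apfu = 0.51536 × 1.96002 = 1.010.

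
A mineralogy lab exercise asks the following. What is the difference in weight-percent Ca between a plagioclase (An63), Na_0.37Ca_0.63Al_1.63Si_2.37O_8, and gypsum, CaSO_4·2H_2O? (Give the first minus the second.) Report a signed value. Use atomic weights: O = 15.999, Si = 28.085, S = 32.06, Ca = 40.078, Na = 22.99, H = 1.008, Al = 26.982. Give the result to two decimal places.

-14.01 percentage points

First mineral: 25.249 g Ca in 272.290 g formula = 9.27 wt% Ca.
Second mineral: 40.078 g Ca in 172.164 g formula = 23.28 wt% Ca.
9.27% − 23.28% gives a difference of -14.01 percentage points.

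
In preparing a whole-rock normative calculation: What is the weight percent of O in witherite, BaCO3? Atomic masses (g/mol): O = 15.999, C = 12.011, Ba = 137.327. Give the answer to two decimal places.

24.32 wt%

Molar mass of BaCO3: 1*137.327 + 1*12.011 + 3*15.999 = 197.335 g/mol.
Mass of O per formula unit: 3 × 15.999 = 47.997 g.
Weight fraction O = 47.997 / 197.335 = 0.2432.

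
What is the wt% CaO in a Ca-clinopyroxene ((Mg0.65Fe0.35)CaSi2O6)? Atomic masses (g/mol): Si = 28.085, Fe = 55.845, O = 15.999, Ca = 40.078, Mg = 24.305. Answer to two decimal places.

24.64 wt%

Formula mass = 227.586 g/mol.
1 Ca → 1.0000 mol CaO per formula unit; M(CaO) = 56.077, so CaO mass = 56.077 g.
56.077/227.586 × 100 = 24.64 wt%.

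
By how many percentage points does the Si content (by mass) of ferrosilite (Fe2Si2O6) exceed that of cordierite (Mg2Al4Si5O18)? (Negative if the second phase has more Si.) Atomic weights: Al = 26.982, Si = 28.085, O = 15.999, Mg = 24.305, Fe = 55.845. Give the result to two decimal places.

-2.72 percentage points

First mineral: 56.170 g Si in 263.854 g formula = 21.29 wt% Si.
Second mineral: 140.425 g Si in 584.945 g formula = 24.01 wt% Si.
21.29% − 24.01% gives a difference of -2.72 percentage points.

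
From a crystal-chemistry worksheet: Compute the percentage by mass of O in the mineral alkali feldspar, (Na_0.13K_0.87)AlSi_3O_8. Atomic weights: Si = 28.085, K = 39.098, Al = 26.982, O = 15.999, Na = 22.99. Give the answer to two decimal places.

Formula mass = 0.13*22.99 + 0.87*39.098 + 1*26.982 + 3*28.085 + 8*15.999 = 276.233 g/mol, of which 127.992 g is O.
So O makes up 127.992/276.233 = 0.4633 of the mass, i.e. 46.33%.

46.33 weight percent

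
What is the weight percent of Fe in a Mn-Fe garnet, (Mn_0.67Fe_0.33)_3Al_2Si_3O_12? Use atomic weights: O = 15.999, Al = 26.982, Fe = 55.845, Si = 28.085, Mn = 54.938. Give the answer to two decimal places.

Formula mass = 2.01*54.938 + 0.99*55.845 + 2*26.982 + 3*28.085 + 12*15.999 = 495.919 g/mol, of which 55.287 g is Fe.
So Fe makes up 55.287/495.919 = 0.1115 of the mass, i.e. 11.15%.

11.15 weight percent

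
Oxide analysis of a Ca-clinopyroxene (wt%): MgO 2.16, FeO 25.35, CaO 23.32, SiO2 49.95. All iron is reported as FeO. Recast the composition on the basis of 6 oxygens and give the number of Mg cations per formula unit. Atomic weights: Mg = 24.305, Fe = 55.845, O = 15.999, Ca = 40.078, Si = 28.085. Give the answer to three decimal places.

0.129 Mg apfu

2.16 wt% MgO ÷ 40.304 g/mol = 0.05359 mol, giving 0.05359 Mg and 0.05359 O.
25.35 wt% FeO ÷ 71.844 g/mol = 0.35285 mol, giving 0.35285 Fe and 0.35285 O.
23.32 wt% CaO ÷ 56.077 g/mol = 0.41586 mol, giving 0.41586 Ca and 0.41586 O.
49.95 wt% SiO2 ÷ 60.083 g/mol = 0.83135 mol, giving 0.83135 Si and 1.66270 O.
Oxygen sums to 2.48500; scaling by 6/2.48500 = 2.41449 puts the formula on 6 O.
Mg: 0.05359 × 2.41449 = 0.129 atoms per formula unit.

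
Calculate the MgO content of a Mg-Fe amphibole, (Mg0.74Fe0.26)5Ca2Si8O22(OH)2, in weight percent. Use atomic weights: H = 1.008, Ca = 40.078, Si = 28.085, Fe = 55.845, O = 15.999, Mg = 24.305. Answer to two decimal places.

Molar mass of (Mg0.74Fe0.26)5Ca2Si8O22(OH)2 = 3.70×24.305 + 1.30×55.845 + 2×40.078 + 8×28.085 + 24×15.999 + 2×1.008 = 853.355 g/mol.
Each formula unit contains 3.70 Mg, equivalent to 3.70/1 = 3.7000 mol MgO.
M(MgO) = 1×24.305 + 1×15.999 = 40.304 g/mol.
Mass of MgO per formula unit = 3.7000 × 40.304 = 149.125 g.
MgO wt% = 149.125 / 853.355 × 100 = 17.48%.

17.48 wt%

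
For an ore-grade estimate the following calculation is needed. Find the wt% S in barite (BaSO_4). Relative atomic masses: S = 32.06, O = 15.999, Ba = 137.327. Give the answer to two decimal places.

13.74 weight percent

Molar mass of BaSO_4: 1*137.327 + 1*32.06 + 4*15.999 = 233.383 g/mol.
Mass of S per formula unit: 1 × 32.06 = 32.060 g.
Weight fraction S = 32.060 / 233.383 = 0.1374.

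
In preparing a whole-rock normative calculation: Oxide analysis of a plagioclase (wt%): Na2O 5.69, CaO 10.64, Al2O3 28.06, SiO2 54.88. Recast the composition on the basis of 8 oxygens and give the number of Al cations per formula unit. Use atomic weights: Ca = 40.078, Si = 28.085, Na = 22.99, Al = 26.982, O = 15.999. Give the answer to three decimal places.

1.501 Al apfu

Na2O (M=61.979): mol = 0.09181; Na = 0.18362, O = 0.09181.
CaO (M=56.077): mol = 0.18974; Ca = 0.18974, O = 0.18974.
Al2O3 (M=101.961): mol = 0.27520; Al = 0.55040, O = 0.82560.
SiO2 (M=60.083): mol = 0.91340; Si = 0.91340, O = 1.82680.
ΣO = 2.93395; factor = 8/ΣO = 2.72670.
Al apfu = 0.55040 × 2.72670 = 1.501.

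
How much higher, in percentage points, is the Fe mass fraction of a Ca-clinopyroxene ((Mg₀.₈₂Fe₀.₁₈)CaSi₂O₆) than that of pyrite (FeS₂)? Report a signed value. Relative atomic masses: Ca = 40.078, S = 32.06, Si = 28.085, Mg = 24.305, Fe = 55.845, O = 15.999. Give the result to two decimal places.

-42.03 percentage points

First mineral: 10.052 g Fe in 222.224 g formula = 4.52 wt% Fe.
Second mineral: 55.845 g Fe in 119.965 g formula = 46.55 wt% Fe.
4.52% − 46.55% gives a difference of -42.03 percentage points.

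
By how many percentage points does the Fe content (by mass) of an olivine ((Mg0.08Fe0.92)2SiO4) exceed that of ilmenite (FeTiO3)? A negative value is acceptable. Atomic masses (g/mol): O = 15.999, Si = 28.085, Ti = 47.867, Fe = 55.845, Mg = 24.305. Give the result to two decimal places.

14.90 percentage points

M((Mg0.08Fe0.92)2SiO4) = 198.725 g/mol, so wt% Fe = 102.755/198.725 × 100 = 51.71%.
M(FeTiO3) = 151.709 g/mol, so wt% Fe = 55.845/151.709 × 100 = 36.81%.
51.71 − 36.81 = 14.90 pp.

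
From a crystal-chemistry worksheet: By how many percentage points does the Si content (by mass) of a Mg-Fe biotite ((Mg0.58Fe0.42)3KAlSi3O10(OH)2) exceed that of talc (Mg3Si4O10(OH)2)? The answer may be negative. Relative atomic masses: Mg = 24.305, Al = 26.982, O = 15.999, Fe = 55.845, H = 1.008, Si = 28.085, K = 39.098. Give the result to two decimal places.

Si in (Mg0.58Fe0.42)3KAlSi3O10(OH)2: molar mass 456.994 g/mol; 3×28.085 = 84.255 g → 18.44 wt%.
Si in Mg3Si4O10(OH)2: molar mass 379.259 g/mol; 4×28.085 = 112.340 g → 29.62 wt%.
Difference = 18.44 − 29.62 = -11.18 percentage points.

-11.18 percentage points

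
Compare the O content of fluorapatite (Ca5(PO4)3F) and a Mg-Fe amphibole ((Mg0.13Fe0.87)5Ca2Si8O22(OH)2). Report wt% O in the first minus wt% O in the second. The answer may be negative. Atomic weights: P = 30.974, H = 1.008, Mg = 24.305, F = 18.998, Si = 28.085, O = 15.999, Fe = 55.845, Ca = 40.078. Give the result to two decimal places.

-2.37 percentage points

First mineral: 191.988 g O in 504.298 g formula = 38.07 wt% O.
Second mineral: 383.976 g O in 949.552 g formula = 40.44 wt% O.
38.07% − 40.44% gives a difference of -2.37 percentage points.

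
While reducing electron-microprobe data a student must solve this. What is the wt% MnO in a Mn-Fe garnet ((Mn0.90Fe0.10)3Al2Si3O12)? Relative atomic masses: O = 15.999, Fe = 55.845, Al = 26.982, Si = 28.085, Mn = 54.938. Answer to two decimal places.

38.67 wt%

M((Mn0.90Fe0.10)3Al2Si3O12) = 495.293 g/mol; M(MnO) = 70.937 g/mol.
Moles MnO per formula unit = 2.70 Mn ÷ 1 = 2.7000.
MnO fraction = (2.7000 × 70.937) / 495.293 = 191.530/495.293 = 0.3867.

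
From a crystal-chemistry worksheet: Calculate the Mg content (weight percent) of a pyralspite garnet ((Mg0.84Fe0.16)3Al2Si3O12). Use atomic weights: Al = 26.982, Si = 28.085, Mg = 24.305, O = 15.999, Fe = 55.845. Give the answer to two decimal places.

Formula mass = 2.52*24.305 + 0.48*55.845 + 2*26.982 + 3*28.085 + 12*15.999 = 418.261 g/mol, of which 61.249 g is Mg.
So Mg makes up 61.249/418.261 = 0.1464 of the mass, i.e. 14.64%.

14.64 weight percent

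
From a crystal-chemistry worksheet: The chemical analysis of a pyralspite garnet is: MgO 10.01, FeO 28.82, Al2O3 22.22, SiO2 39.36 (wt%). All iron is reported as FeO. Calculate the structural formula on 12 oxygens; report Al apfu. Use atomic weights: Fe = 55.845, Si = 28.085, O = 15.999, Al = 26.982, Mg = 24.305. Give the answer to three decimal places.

2.001 Al apfu

10.01 wt% MgO ÷ 40.304 g/mol = 0.24836 mol, giving 0.24836 Mg and 0.24836 O.
28.82 wt% FeO ÷ 71.844 g/mol = 0.40115 mol, giving 0.40115 Fe and 0.40115 O.
22.22 wt% Al2O3 ÷ 101.961 g/mol = 0.21793 mol, giving 0.43586 Al and 0.65379 O.
39.36 wt% SiO2 ÷ 60.083 g/mol = 0.65509 mol, giving 0.65509 Si and 1.31018 O.
Oxygen sums to 2.61348; scaling by 12/2.61348 = 4.59158 puts the formula on 12 O.
Al: 0.43586 × 4.59158 = 2.001 atoms per formula unit.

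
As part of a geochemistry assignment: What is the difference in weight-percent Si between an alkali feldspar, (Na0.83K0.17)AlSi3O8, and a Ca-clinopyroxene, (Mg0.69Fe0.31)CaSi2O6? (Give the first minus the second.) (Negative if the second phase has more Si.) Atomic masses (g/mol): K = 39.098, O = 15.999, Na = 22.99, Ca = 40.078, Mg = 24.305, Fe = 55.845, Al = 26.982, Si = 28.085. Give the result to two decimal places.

M((Na0.83K0.17)AlSi3O8) = 264.957 g/mol, so wt% Si = 84.255/264.957 × 100 = 31.80%.
M((Mg0.69Fe0.31)CaSi2O6) = 226.324 g/mol, so wt% Si = 56.170/226.324 × 100 = 24.82%.
31.80 − 24.82 = 6.98 pp.

6.98 percentage points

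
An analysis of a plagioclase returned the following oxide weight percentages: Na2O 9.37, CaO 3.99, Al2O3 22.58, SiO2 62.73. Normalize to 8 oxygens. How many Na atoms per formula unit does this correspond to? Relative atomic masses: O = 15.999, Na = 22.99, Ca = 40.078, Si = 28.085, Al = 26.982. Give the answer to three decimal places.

0.813 Na apfu

9.37 wt% Na2O ÷ 61.979 g/mol = 0.15118 mol, giving 0.30236 Na and 0.15118 O.
3.99 wt% CaO ÷ 56.077 g/mol = 0.07115 mol, giving 0.07115 Ca and 0.07115 O.
22.58 wt% Al2O3 ÷ 101.961 g/mol = 0.22146 mol, giving 0.44292 Al and 0.66438 O.
62.73 wt% SiO2 ÷ 60.083 g/mol = 1.04406 mol, giving 1.04406 Si and 2.08812 O.
Oxygen sums to 2.97483; scaling by 8/2.97483 = 2.68923 puts the formula on 8 O.
Na: 0.30236 × 2.68923 = 0.813 atoms per formula unit.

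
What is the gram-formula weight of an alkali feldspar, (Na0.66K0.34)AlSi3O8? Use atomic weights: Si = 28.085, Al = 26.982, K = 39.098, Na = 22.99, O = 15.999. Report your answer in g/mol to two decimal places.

M = 0.66*22.99 + 0.34*39.098 + 1*26.982 + 3*28.085 + 8*15.999

267.70 g/mol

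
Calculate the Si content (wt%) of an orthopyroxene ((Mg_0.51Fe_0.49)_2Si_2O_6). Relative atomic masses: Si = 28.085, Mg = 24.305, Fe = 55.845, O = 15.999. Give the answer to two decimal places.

24.24 wt%

Molar mass of (Mg_0.51Fe_0.49)_2Si_2O_6: 1.02×24.305 + 0.98×55.845 + 2×28.085 + 6×15.999 = 231.683 g/mol.
Mass of Si per formula unit: 2 × 28.085 = 56.170 g.
Weight fraction Si = 56.170 / 231.683 = 0.2424.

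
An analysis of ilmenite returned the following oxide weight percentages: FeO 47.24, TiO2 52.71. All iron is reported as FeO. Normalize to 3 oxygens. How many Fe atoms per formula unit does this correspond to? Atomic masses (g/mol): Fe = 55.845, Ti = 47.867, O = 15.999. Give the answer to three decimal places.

47.24 wt% FeO ÷ 71.844 g/mol = 0.65754 mol, giving 0.65754 Fe and 0.65754 O.
52.71 wt% TiO2 ÷ 79.865 g/mol = 0.65999 mol, giving 0.65999 Ti and 1.31998 O.
Oxygen sums to 1.97752; scaling by 3/1.97752 = 1.51705 puts the formula on 3 O.
Fe: 0.65754 × 1.51705 = 0.998 atoms per formula unit.

0.998 Fe apfu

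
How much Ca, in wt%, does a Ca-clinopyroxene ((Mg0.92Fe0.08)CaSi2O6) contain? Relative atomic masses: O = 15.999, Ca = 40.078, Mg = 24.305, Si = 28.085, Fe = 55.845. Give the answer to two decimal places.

Formula mass = 0.92·24.305 + 0.08·55.845 + 1·40.078 + 2·28.085 + 6·15.999 = 219.070 g/mol, of which 40.078 g is Ca.
So Ca makes up 40.078/219.070 = 0.1829 of the mass, i.e. 18.29%.

18.29 wt%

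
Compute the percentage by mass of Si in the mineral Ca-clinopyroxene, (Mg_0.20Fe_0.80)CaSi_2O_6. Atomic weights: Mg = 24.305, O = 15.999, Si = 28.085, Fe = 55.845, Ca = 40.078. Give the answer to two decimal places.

23.23 mass %

Molar mass of (Mg_0.20Fe_0.80)CaSi_2O_6: 0.20×24.305 + 0.80×55.845 + 1×40.078 + 2×28.085 + 6×15.999 = 241.779 g/mol.
Mass of Si per formula unit: 2 × 28.085 = 56.170 g.
Weight fraction Si = 56.170 / 241.779 = 0.2323.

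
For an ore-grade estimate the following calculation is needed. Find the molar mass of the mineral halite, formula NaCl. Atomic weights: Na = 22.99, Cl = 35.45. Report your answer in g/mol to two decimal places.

Na: 1 × 22.99 = 22.9900
Cl: 1 × 35.45 = 35.4500
Summing the contributions gives the formula mass.

58.44 g/mol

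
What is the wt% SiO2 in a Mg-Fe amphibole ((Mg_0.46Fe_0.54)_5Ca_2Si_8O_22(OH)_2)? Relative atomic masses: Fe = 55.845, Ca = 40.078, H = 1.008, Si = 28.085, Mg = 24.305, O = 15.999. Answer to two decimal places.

Molar mass of (Mg_0.46Fe_0.54)_5Ca_2Si_8O_22(OH)_2 = 2.30*24.305 + 2.70*55.845 + 2*40.078 + 8*28.085 + 24*15.999 + 2*1.008 = 897.511 g/mol.
Each formula unit contains 8 Si, equivalent to 8/1 = 8.0000 mol SiO2.
M(SiO2) = 1×28.085 + 2×15.999 = 60.083 g/mol.
Mass of SiO2 per formula unit = 8.0000 × 60.083 = 480.664 g.
SiO2 wt% = 480.664 / 897.511 × 100 = 53.56%.

53.56 wt%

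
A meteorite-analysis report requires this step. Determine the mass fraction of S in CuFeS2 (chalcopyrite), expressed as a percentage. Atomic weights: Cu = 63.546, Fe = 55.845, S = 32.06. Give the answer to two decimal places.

M(CuFeS2) = 183.511 g/mol.
S contributes 2 × 32.06 = 64.120 g per mole.
64.120/183.511 = 0.3494 → 34.94%.

34.94 weight percent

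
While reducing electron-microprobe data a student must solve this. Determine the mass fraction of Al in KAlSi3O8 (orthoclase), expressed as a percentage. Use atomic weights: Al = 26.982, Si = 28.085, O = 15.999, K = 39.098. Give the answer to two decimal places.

9.69 weight percent

Molar mass of KAlSi3O8: 1*39.098 + 1*26.982 + 3*28.085 + 8*15.999 = 278.327 g/mol.
Mass of Al per formula unit: 1 × 26.982 = 26.982 g.
Weight fraction Al = 26.982 / 278.327 = 0.0969.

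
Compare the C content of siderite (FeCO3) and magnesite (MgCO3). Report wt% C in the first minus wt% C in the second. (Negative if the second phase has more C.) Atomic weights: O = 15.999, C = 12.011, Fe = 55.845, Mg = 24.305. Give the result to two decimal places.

M(FeCO3) = 115.853 g/mol, so wt% C = 12.011/115.853 × 100 = 10.37%.
M(MgCO3) = 84.313 g/mol, so wt% C = 12.011/84.313 × 100 = 14.25%.
10.37 − 14.25 = -3.88 pp.

-3.88 percentage points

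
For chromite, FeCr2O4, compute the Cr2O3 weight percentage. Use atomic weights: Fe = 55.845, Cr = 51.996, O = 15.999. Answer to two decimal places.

67.90 wt%

M(FeCr2O4) = 223.833 g/mol; M(Cr2O3) = 151.989 g/mol.
Moles Cr2O3 per formula unit = 2 Cr ÷ 2 = 1.0000.
Cr2O3 fraction = (1.0000 × 151.989) / 223.833 = 151.989/223.833 = 0.6790.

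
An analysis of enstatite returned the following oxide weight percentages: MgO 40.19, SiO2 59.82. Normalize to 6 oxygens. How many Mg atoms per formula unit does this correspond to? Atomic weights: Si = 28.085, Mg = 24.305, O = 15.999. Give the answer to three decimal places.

2.002 Mg apfu

40.19 wt% MgO ÷ 40.304 g/mol = 0.99717 mol, giving 0.99717 Mg and 0.99717 O.
59.82 wt% SiO2 ÷ 60.083 g/mol = 0.99562 mol, giving 0.99562 Si and 1.99124 O.
Oxygen sums to 2.98841; scaling by 6/2.98841 = 2.00776 puts the formula on 6 O.
Mg: 0.99717 × 2.00776 = 2.002 atoms per formula unit.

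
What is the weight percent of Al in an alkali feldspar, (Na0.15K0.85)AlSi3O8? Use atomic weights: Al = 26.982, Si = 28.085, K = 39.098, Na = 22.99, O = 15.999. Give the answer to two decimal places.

M((Na0.15K0.85)AlSi3O8) = 275.911 g/mol.
Al contributes 1 × 26.982 = 26.982 g per mole.
26.982/275.911 = 0.0978 → 9.78%.

9.78 mass %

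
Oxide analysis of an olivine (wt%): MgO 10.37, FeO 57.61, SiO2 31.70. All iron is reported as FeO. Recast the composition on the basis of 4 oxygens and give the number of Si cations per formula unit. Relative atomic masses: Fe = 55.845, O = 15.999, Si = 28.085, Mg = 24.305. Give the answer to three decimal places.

MgO: 10.37/40.304 = 0.25729 mol → 0.25729 mol Mg, 0.25729 mol O.
FeO: 57.61/71.844 = 0.80188 mol → 0.80188 mol Fe, 0.80188 mol O.
SiO2: 31.70/60.083 = 0.52760 mol → 0.52760 mol Si, 1.05520 mol O.
Total oxygen = 2.11437 mol. Normalization factor = 4/2.11437 = 1.89182.
Si per 4 O = 0.52760 × 1.89182 = 0.998.

0.998 Si apfu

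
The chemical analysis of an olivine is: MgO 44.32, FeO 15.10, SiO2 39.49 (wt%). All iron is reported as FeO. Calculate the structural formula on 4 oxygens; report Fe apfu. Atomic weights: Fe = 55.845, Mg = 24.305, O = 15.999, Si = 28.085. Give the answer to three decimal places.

0.320 Fe apfu

MgO (M=40.304): mol = 1.09964; Mg = 1.09964, O = 1.09964.
FeO (M=71.844): mol = 0.21018; Fe = 0.21018, O = 0.21018.
SiO2 (M=60.083): mol = 0.65726; Si = 0.65726, O = 1.31452.
ΣO = 2.62434; factor = 4/ΣO = 1.52419.
Fe apfu = 0.21018 × 1.52419 = 0.320.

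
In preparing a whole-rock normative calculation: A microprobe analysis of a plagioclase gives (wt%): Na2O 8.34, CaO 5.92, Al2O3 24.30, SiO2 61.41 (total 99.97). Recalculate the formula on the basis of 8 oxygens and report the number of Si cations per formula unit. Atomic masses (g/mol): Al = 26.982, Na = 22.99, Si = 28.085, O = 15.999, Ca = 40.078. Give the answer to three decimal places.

8.34 wt% Na2O ÷ 61.979 g/mol = 0.13456 mol, giving 0.26912 Na and 0.13456 O.
5.92 wt% CaO ÷ 56.077 g/mol = 0.10557 mol, giving 0.10557 Ca and 0.10557 O.
24.30 wt% Al2O3 ÷ 101.961 g/mol = 0.23833 mol, giving 0.47666 Al and 0.71499 O.
61.41 wt% SiO2 ÷ 60.083 g/mol = 1.02209 mol, giving 1.02209 Si and 2.04418 O.
Oxygen sums to 2.99930; scaling by 8/2.99930 = 2.66729 puts the formula on 8 O.
Si: 1.02209 × 2.66729 = 2.726 atoms per formula unit.

2.726 Si apfu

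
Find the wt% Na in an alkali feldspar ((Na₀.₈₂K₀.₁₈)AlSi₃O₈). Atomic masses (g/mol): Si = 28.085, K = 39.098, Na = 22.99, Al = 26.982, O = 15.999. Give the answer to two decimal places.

7.11 mass %

M((Na₀.₈₂K₀.₁₈)AlSi₃O₈) = 265.118 g/mol.
Na contributes 0.82 × 22.99 = 18.852 g per mole.
18.852/265.118 = 0.0711 → 7.11%.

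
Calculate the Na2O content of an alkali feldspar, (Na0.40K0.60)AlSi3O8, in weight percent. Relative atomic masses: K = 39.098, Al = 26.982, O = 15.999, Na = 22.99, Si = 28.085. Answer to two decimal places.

M((Na0.40K0.60)AlSi3O8) = 271.884 g/mol; M(Na2O) = 61.979 g/mol.
Moles Na2O per formula unit = 0.40 Na ÷ 2 = 0.2000.
Na2O fraction = (0.2000 × 61.979) / 271.884 = 12.396/271.884 = 0.0456.

4.56 wt%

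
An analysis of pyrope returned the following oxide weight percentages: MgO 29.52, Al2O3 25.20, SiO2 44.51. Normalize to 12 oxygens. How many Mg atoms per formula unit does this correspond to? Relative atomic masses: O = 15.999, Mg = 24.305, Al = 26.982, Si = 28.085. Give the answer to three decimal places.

2.974 Mg apfu

29.52 wt% MgO ÷ 40.304 g/mol = 0.73243 mol, giving 0.73243 Mg and 0.73243 O.
25.20 wt% Al2O3 ÷ 101.961 g/mol = 0.24715 mol, giving 0.49430 Al and 0.74145 O.
44.51 wt% SiO2 ÷ 60.083 g/mol = 0.74081 mol, giving 0.74081 Si and 1.48162 O.
Oxygen sums to 2.95550; scaling by 12/2.95550 = 4.06023 puts the formula on 12 O.
Mg: 0.73243 × 4.06023 = 2.974 atoms per formula unit.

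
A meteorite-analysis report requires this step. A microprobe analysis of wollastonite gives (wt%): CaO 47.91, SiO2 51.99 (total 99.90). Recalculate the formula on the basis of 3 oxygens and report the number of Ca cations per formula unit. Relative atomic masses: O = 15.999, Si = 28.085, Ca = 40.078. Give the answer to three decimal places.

CaO (M=56.077): mol = 0.85436; Ca = 0.85436, O = 0.85436.
SiO2 (M=60.083): mol = 0.86530; Si = 0.86530, O = 1.73060.
ΣO = 2.58496; factor = 3/ΣO = 1.16056.
Ca apfu = 0.85436 × 1.16056 = 0.992.

0.992 Ca apfu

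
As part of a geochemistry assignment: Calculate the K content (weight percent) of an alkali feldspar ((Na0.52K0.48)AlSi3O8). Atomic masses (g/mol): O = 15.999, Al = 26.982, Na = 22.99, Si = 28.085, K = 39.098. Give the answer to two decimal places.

6.95 weight percent

Formula mass = 0.52*22.99 + 0.48*39.098 + 1*26.982 + 3*28.085 + 8*15.999 = 269.951 g/mol, of which 18.767 g is K.
So K makes up 18.767/269.951 = 0.0695 of the mass, i.e. 6.95%.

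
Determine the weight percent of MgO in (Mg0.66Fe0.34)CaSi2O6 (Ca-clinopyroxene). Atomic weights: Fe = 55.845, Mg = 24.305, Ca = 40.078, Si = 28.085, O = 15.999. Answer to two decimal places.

11.70 wt%

Molar mass of (Mg0.66Fe0.34)CaSi2O6 = 0.66*24.305 + 0.34*55.845 + 1*40.078 + 2*28.085 + 6*15.999 = 227.271 g/mol.
Each formula unit contains 0.66 Mg, equivalent to 0.66/1 = 0.6600 mol MgO.
M(MgO) = 1×24.305 + 1×15.999 = 40.304 g/mol.
Mass of MgO per formula unit = 0.6600 × 40.304 = 26.601 g.
MgO wt% = 26.601 / 227.271 × 100 = 11.70%.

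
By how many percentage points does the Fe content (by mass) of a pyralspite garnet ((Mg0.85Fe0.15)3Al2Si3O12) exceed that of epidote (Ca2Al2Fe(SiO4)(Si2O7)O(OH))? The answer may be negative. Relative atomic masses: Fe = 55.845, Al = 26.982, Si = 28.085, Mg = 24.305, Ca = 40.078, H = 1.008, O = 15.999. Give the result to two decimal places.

First mineral: 25.130 g Fe in 417.315 g formula = 6.02 wt% Fe.
Second mineral: 55.845 g Fe in 483.215 g formula = 11.56 wt% Fe.
6.02% − 11.56% gives a difference of -5.54 percentage points.

-5.54 percentage points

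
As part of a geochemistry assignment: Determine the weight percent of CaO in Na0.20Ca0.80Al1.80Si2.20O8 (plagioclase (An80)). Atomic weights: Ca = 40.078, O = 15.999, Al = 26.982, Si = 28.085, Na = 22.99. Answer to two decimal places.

Formula mass = 275.007 g/mol.
0.80 Ca → 0.8000 mol CaO per formula unit; M(CaO) = 56.077, so CaO mass = 44.862 g.
44.862/275.007 × 100 = 16.31 wt%.

16.31 wt%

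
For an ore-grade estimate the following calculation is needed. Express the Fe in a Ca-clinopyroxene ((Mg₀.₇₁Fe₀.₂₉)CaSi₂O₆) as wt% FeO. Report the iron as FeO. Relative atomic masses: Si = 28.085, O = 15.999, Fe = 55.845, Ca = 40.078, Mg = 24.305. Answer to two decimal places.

9.23 wt%

Molar mass of (Mg₀.₇₁Fe₀.₂₉)CaSi₂O₆ = 0.71×24.305 + 0.29×55.845 + 1×40.078 + 2×28.085 + 6×15.999 = 225.694 g/mol.
Each formula unit contains 0.29 Fe, equivalent to 0.29/1 = 0.2900 mol FeO.
M(FeO) = 1×55.845 + 1×15.999 = 71.844 g/mol.
Mass of FeO per formula unit = 0.2900 × 71.844 = 20.835 g.
FeO wt% = 20.835 / 225.694 × 100 = 9.23%.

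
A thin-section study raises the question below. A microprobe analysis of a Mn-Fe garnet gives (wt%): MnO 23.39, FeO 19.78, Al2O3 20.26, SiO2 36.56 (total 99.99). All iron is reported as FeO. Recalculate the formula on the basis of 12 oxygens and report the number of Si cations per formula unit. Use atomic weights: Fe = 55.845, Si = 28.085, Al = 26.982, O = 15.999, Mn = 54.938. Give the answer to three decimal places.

3.020 Si apfu

23.39 wt% MnO ÷ 70.937 g/mol = 0.32973 mol, giving 0.32973 Mn and 0.32973 O.
19.78 wt% FeO ÷ 71.844 g/mol = 0.27532 mol, giving 0.27532 Fe and 0.27532 O.
20.26 wt% Al2O3 ÷ 101.961 g/mol = 0.19870 mol, giving 0.39740 Al and 0.59610 O.
36.56 wt% SiO2 ÷ 60.083 g/mol = 0.60849 mol, giving 0.60849 Si and 1.21698 O.
Oxygen sums to 2.41813; scaling by 12/2.41813 = 4.96251 puts the formula on 12 O.
Si: 0.60849 × 4.96251 = 3.020 atoms per formula unit.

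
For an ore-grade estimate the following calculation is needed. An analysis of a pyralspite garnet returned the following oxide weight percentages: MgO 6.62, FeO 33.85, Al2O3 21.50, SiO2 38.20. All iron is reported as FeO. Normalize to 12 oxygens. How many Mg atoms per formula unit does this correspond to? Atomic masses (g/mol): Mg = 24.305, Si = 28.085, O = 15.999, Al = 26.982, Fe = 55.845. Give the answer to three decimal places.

MgO (M=40.304): mol = 0.16425; Mg = 0.16425, O = 0.16425.
FeO (M=71.844): mol = 0.47116; Fe = 0.47116, O = 0.47116.
Al2O3 (M=101.961): mol = 0.21086; Al = 0.42172, O = 0.63258.
SiO2 (M=60.083): mol = 0.63579; Si = 0.63579, O = 1.27158.
ΣO = 2.53957; factor = 12/ΣO = 4.72521.
Mg apfu = 0.16425 × 4.72521 = 0.776.

0.776 Mg apfu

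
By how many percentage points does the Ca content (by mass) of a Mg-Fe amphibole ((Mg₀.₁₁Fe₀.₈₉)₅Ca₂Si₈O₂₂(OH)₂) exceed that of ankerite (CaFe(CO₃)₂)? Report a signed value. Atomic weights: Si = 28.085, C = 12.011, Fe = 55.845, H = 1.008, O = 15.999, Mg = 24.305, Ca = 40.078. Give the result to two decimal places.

Ca in (Mg₀.₁₁Fe₀.₈₉)₅Ca₂Si₈O₂₂(OH)₂: molar mass 952.706 g/mol; 2×40.078 = 80.156 g → 8.41 wt%.
Ca in CaFe(CO₃)₂: molar mass 215.939 g/mol; 1×40.078 = 40.078 g → 18.56 wt%.
Difference = 8.41 − 18.56 = -10.15 percentage points.

-10.15 percentage points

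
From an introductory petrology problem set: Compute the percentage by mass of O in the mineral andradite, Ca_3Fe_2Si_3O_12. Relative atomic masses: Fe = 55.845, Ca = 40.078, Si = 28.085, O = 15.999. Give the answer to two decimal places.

Molar mass of Ca_3Fe_2Si_3O_12: 3*40.078 + 2*55.845 + 3*28.085 + 12*15.999 = 508.167 g/mol.
Mass of O per formula unit: 12 × 15.999 = 191.988 g.
Weight fraction O = 191.988 / 508.167 = 0.3778.

37.78 wt%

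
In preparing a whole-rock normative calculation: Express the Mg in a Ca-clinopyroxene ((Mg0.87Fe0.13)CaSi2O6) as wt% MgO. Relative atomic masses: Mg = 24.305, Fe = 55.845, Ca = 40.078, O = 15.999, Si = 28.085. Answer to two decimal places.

15.89 wt%

Molar mass of (Mg0.87Fe0.13)CaSi2O6 = 0.87×24.305 + 0.13×55.845 + 1×40.078 + 2×28.085 + 6×15.999 = 220.647 g/mol.
Each formula unit contains 0.87 Mg, equivalent to 0.87/1 = 0.8700 mol MgO.
M(MgO) = 1×24.305 + 1×15.999 = 40.304 g/mol.
Mass of MgO per formula unit = 0.8700 × 40.304 = 35.064 g.
MgO wt% = 35.064 / 220.647 × 100 = 15.89%.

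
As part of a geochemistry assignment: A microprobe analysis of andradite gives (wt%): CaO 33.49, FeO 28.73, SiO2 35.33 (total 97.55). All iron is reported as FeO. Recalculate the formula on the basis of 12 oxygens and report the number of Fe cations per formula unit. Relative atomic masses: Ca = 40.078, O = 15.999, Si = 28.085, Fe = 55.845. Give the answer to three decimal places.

CaO: 33.49/56.077 = 0.59721 mol → 0.59721 mol Ca, 0.59721 mol O.
FeO: 28.73/71.844 = 0.39989 mol → 0.39989 mol Fe, 0.39989 mol O.
SiO2: 35.33/60.083 = 0.58802 mol → 0.58802 mol Si, 1.17604 mol O.
Total oxygen = 2.17314 mol. Normalization factor = 12/2.17314 = 5.52196.
Fe per 12 O = 0.39989 × 5.52196 = 2.208.

2.208 Fe apfu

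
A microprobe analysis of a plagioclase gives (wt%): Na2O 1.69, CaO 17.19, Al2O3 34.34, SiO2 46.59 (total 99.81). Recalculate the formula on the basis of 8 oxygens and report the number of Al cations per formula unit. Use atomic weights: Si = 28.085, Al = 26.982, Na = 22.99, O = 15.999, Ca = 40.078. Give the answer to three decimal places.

1.69 wt% Na2O ÷ 61.979 g/mol = 0.02727 mol, giving 0.05454 Na and 0.02727 O.
17.19 wt% CaO ÷ 56.077 g/mol = 0.30654 mol, giving 0.30654 Ca and 0.30654 O.
34.34 wt% Al2O3 ÷ 101.961 g/mol = 0.33680 mol, giving 0.67360 Al and 1.01040 O.
46.59 wt% SiO2 ÷ 60.083 g/mol = 0.77543 mol, giving 0.77543 Si and 1.55086 O.
Oxygen sums to 2.89507; scaling by 8/2.89507 = 2.76332 puts the formula on 8 O.
Al: 0.67360 × 2.76332 = 1.861 atoms per formula unit.

1.861 Al apfu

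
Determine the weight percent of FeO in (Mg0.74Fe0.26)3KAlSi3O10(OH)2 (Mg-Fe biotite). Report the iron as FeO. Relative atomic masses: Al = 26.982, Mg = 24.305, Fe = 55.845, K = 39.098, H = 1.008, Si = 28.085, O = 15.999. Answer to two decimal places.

Molar mass of (Mg0.74Fe0.26)3KAlSi3O10(OH)2 = 2.22*24.305 + 0.78*55.845 + 1*39.098 + 1*26.982 + 3*28.085 + 12*15.999 + 2*1.008 = 441.855 g/mol.
Each formula unit contains 0.78 Fe, equivalent to 0.78/1 = 0.7800 mol FeO.
M(FeO) = 1×55.845 + 1×15.999 = 71.844 g/mol.
Mass of FeO per formula unit = 0.7800 × 71.844 = 56.038 g.
FeO wt% = 56.038 / 441.855 × 100 = 12.68%.

12.68 wt%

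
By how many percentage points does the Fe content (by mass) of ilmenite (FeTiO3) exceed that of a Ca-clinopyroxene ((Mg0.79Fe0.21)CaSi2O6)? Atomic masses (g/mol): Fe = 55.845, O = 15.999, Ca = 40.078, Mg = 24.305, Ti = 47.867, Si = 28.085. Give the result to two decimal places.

31.56 percentage points

Fe in FeTiO3: molar mass 151.709 g/mol; 1×55.845 = 55.845 g → 36.81 wt%.
Fe in (Mg0.79Fe0.21)CaSi2O6: molar mass 223.170 g/mol; 0.21×55.845 = 11.727 g → 5.25 wt%.
Difference = 36.81 − 5.25 = 31.56 percentage points.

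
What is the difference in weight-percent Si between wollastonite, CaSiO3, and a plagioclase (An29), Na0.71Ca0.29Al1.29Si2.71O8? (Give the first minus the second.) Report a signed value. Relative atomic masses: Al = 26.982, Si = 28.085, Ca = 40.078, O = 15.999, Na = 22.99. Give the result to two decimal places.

-4.34 percentage points

M(CaSiO3) = 116.160 g/mol, so wt% Si = 28.085/116.160 × 100 = 24.18%.
M(Na0.71Ca0.29Al1.29Si2.71O8) = 266.855 g/mol, so wt% Si = 76.110/266.855 × 100 = 28.52%.
24.18 − 28.52 = -4.34 pp.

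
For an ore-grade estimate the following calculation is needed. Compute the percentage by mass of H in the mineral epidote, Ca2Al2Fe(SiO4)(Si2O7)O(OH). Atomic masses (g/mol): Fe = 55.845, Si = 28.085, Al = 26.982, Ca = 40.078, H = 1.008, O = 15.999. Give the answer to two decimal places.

0.21 weight percent

Formula mass = 2*40.078 + 2*26.982 + 1*55.845 + 3*28.085 + 13*15.999 + 1*1.008 = 483.215 g/mol, of which 1.008 g is H.
So H makes up 1.008/483.215 = 0.0021 of the mass, i.e. 0.21%.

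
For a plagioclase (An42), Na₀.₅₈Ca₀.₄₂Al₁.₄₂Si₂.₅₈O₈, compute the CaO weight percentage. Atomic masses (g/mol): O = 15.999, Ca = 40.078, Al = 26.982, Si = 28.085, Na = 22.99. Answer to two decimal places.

8.76 wt%

M(Na₀.₅₈Ca₀.₄₂Al₁.₄₂Si₂.₅₈O₈) = 268.933 g/mol; M(CaO) = 56.077 g/mol.
Moles CaO per formula unit = 0.42 Ca ÷ 1 = 0.4200.
CaO fraction = (0.4200 × 56.077) / 268.933 = 23.552/268.933 = 0.0876.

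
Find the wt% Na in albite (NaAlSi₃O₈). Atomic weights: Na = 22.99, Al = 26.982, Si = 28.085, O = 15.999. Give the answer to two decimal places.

Formula mass = 1*22.99 + 1*26.982 + 3*28.085 + 8*15.999 = 262.219 g/mol, of which 22.990 g is Na.
So Na makes up 22.990/262.219 = 0.0877 of the mass, i.e. 8.77%.

8.77 weight percent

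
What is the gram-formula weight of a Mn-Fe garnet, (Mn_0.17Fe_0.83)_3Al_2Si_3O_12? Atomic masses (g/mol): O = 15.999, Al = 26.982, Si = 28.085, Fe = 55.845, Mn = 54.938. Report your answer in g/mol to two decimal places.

The formula mass is the sum 0.51×54.938 + 2.49×55.845 + 2×26.982 + 3×28.085 + 12×15.999.

497.28 g/mol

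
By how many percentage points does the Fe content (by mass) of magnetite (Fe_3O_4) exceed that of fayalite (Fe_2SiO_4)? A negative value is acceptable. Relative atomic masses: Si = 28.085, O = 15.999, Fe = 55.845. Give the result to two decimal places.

17.55 percentage points

First mineral: 167.535 g Fe in 231.531 g formula = 72.36 wt% Fe.
Second mineral: 111.690 g Fe in 203.771 g formula = 54.81 wt% Fe.
72.36% − 54.81% gives a difference of 17.55 percentage points.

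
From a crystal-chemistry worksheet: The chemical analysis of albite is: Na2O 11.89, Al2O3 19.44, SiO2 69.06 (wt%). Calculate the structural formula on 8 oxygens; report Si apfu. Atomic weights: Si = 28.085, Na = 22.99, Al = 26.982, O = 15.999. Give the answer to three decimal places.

11.89 wt% Na2O ÷ 61.979 g/mol = 0.19184 mol, giving 0.38368 Na and 0.19184 O.
19.44 wt% Al2O3 ÷ 101.961 g/mol = 0.19066 mol, giving 0.38132 Al and 0.57198 O.
69.06 wt% SiO2 ÷ 60.083 g/mol = 1.14941 mol, giving 1.14941 Si and 2.29882 O.
Oxygen sums to 3.06264; scaling by 8/3.06264 = 2.61213 puts the formula on 8 O.
Si: 1.14941 × 2.61213 = 3.002 atoms per formula unit.

3.002 Si apfu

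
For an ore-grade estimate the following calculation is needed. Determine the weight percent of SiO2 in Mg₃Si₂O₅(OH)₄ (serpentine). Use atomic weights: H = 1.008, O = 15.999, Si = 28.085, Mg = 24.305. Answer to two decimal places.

43.36 wt%

M(Mg₃Si₂O₅(OH)₄) = 277.108 g/mol; M(SiO2) = 60.083 g/mol.
Moles SiO2 per formula unit = 2 Si ÷ 1 = 2.0000.
SiO2 fraction = (2.0000 × 60.083) / 277.108 = 120.166/277.108 = 0.4336.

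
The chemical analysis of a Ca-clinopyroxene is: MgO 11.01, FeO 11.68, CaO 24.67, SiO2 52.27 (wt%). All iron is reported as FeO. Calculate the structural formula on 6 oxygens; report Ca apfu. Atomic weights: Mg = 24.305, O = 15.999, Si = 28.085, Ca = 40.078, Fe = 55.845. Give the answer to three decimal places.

MgO (M=40.304): mol = 0.27317; Mg = 0.27317, O = 0.27317.
FeO (M=71.844): mol = 0.16257; Fe = 0.16257, O = 0.16257.
CaO (M=56.077): mol = 0.43993; Ca = 0.43993, O = 0.43993.
SiO2 (M=60.083): mol = 0.86996; Si = 0.86996, O = 1.73992.
ΣO = 2.61559; factor = 6/ΣO = 2.29394.
Ca apfu = 0.43993 × 2.29394 = 1.009.

1.009 Ca apfu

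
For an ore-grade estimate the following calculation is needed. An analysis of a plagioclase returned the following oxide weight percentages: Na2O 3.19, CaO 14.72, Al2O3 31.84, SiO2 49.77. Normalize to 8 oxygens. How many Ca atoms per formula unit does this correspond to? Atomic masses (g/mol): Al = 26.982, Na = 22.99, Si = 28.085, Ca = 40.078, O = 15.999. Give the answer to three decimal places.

0.722 Ca apfu

Na2O (M=61.979): mol = 0.05147; Na = 0.10294, O = 0.05147.
CaO (M=56.077): mol = 0.26250; Ca = 0.26250, O = 0.26250.
Al2O3 (M=101.961): mol = 0.31228; Al = 0.62456, O = 0.93684.
SiO2 (M=60.083): mol = 0.82835; Si = 0.82835, O = 1.65670.
ΣO = 2.90751; factor = 8/ΣO = 2.75150.
Ca apfu = 0.26250 × 2.75150 = 0.722.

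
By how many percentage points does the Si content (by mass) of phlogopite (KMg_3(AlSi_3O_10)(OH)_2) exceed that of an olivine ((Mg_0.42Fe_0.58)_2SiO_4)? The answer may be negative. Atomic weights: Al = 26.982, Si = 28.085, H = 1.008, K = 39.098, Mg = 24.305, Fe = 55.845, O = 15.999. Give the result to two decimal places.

M(KMg_3(AlSi_3O_10)(OH)_2) = 417.254 g/mol, so wt% Si = 84.255/417.254 × 100 = 20.19%.
M((Mg_0.42Fe_0.58)_2SiO_4) = 177.277 g/mol, so wt% Si = 28.085/177.277 × 100 = 15.84%.
20.19 − 15.84 = 4.35 pp.

4.35 percentage points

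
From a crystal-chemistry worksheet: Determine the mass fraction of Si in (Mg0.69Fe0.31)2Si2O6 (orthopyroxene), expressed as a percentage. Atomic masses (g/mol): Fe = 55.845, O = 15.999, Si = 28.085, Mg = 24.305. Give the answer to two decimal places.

Formula mass = 1.38*24.305 + 0.62*55.845 + 2*28.085 + 6*15.999 = 220.329 g/mol, of which 56.170 g is Si.
So Si makes up 56.170/220.329 = 0.2549 of the mass, i.e. 25.49%.

25.49 wt%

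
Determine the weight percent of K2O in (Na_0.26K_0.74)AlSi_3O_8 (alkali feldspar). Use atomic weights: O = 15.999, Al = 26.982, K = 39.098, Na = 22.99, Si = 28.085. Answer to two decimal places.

12.71 wt%

Formula mass = 274.139 g/mol.
0.74 K → 0.3700 mol K2O per formula unit; M(K2O) = 94.195, so K2O mass = 34.852 g.
34.852/274.139 × 100 = 12.71 wt%.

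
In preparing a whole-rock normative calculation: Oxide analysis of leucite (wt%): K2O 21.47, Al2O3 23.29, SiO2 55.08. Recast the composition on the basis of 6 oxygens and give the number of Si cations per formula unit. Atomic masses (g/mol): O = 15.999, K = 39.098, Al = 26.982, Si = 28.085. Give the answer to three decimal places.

K2O (M=94.195): mol = 0.22793; K = 0.45586, O = 0.22793.
Al2O3 (M=101.961): mol = 0.22842; Al = 0.45684, O = 0.68526.
SiO2 (M=60.083): mol = 0.91673; Si = 0.91673, O = 1.83346.
ΣO = 2.74665; factor = 6/ΣO = 2.18448.
Si apfu = 0.91673 × 2.18448 = 2.003.

2.003 Si apfu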